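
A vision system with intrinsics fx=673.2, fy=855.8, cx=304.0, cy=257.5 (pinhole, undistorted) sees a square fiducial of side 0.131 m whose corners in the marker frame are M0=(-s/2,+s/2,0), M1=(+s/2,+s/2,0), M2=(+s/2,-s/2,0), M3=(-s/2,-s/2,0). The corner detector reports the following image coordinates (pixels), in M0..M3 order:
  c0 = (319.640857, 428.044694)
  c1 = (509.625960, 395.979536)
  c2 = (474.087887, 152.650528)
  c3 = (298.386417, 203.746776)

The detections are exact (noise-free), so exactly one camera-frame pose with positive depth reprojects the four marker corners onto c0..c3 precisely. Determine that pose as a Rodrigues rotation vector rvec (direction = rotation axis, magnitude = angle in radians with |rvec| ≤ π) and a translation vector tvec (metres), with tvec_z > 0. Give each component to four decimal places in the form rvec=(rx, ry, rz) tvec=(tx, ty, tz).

Intrinsics K: fx=673.2, fy=855.8, cx=304.0, cy=257.5
Marker side s = 0.131 m; corners in marker frame (Z=0):
  M0 = (-0.0655, +0.0655, 0)
  M1 = (+0.0655, +0.0655, 0)
  M2 = (+0.0655, -0.0655, 0)
  M3 = (-0.0655, -0.0655, 0)
Detected image corners:
  c0 = (319.640857, 428.044694) px
  c1 = (509.625960, 395.979536) px
  c2 = (474.087887, 152.650528) px
  c3 = (298.386417, 203.746776) px
Planar DLT: solve 8×8 A·h = b for H (H[2,2]=1):
  H  [+1110.57274 +19.46461 +395.74436]
  H  [-528.60898 +1637.92762 +292.34470]
  H  [-0.70783 -0.48640 +1.00000]
B = K⁻¹H; ‖b₁‖=2.131448, ‖b₂‖=2.131448; λ = 2/(‖b₁‖+‖b₂‖) = 0.469165, sign → tz>0 ⇒ λ=+0.469165
r₁ = λ·B[:,0] = (+0.92394,-0.18987,-0.33209); r₂ = λ·B[:,1] = (+0.11662,+0.96660,-0.22820)
r₃ = r₁×r₂ = (+0.36433,+0.17212,+0.91523); SVD([r₁ r₂ r₃]) → R = UVᵀ:
  R  [+0.92394 +0.11662 +0.36433]
  R  [-0.18987 +0.96660 +0.17212]
  R  [-0.33209 -0.22820 +0.91523]
t = (+0.06394, +0.01910, +0.46916) m
tr R = 2.805771; θ = arccos((tr R − 1)/2) = 0.444361 rad = 25.460°
axis k = ((R−Rᵀ)₃₂, (R−Rᵀ)₁₃, (R−Rᵀ)₂₁) / (2 sinθ) = (-0.465620, +0.810013, -0.356479)
rvec = θ·k = (-0.206903, +0.359938, -0.158405)

rvec=(-0.2069, 0.3599, -0.1584) tvec=(0.0639, 0.0191, 0.4692)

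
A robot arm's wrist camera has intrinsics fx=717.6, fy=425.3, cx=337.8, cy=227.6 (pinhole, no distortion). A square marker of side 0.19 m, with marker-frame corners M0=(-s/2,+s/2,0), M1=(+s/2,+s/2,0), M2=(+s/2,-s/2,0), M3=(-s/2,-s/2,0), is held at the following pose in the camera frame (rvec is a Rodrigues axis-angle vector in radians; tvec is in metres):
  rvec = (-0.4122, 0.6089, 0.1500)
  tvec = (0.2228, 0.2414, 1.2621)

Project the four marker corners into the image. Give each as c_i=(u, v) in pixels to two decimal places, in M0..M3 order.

c0=(405.48, 335.45) c1=(506.11, 346.75) c2=(525.75, 281.42) c3=(428.21, 276.01)

Intrinsics K: fx=717.6, fy=425.3, cx=337.8, cy=227.6
Marker side s = 0.19 m; corners in marker frame (Z=0):
  M0 = (-0.0950, +0.0950, 0)
  M1 = (+0.0950, +0.0950, 0)
  M2 = (+0.0950, -0.0950, 0)
  M3 = (-0.0950, -0.0950, 0)
rvec = (-0.4122, 0.6089, 0.1500), |rvec| = θ = 0.75045 rad = 42.997°
Rodrigues: sinθ=0.68196, 1−cosθ=0.26861; R = I + sinθ·[k]× + (1−cosθ)·[k]×²:
    [+0.81243 -0.25603 +0.52384]
    [+0.01660 +0.90823 +0.41815]
    [-0.58283 -0.33102 +0.74212]
t = (0.2228, 0.2414, 1.2621) m
M0: Pc = R·M0+t = (+0.12130, +0.32610, +1.28602); u = 717.6·(+0.12130)/1.28602 + 337.8 = 405.4837, v = 425.3·(+0.32610)/1.28602 + 227.6 = 335.4461
M1: Pc = R·M1+t = (+0.27566, +0.32926, +1.17528); u = 717.6·(+0.27566)/1.17528 + 337.8 = 506.1101, v = 425.3·(+0.32926)/1.17528 + 227.6 = 346.7487
M2: Pc = R·M2+t = (+0.32430, +0.15670, +1.23818); u = 717.6·(+0.32430)/1.23818 + 337.8 = 525.7534, v = 425.3·(+0.15670)/1.23818 + 227.6 = 281.4230
M3: Pc = R·M3+t = (+0.16994, +0.15354, +1.34892); u = 717.6·(+0.16994)/1.34892 + 337.8 = 428.2062, v = 425.3·(+0.15354)/1.34892 + 227.6 = 276.0102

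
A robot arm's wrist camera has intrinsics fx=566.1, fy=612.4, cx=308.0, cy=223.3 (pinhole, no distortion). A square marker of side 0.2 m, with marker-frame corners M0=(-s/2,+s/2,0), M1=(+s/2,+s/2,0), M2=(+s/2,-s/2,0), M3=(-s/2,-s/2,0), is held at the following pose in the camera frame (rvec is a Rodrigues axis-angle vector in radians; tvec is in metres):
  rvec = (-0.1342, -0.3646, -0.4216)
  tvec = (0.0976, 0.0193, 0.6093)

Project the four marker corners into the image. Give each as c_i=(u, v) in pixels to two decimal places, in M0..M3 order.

Intrinsics K: fx=566.1, fy=612.4, cx=308.0, cy=223.3
Marker side s = 0.2 m; corners in marker frame (Z=0):
  M0 = (-0.1000, +0.1000, 0)
  M1 = (+0.1000, +0.1000, 0)
  M2 = (+0.1000, -0.1000, 0)
  M3 = (-0.1000, -0.1000, 0)
rvec = (-0.1342, -0.3646, -0.4216), |rvec| = θ = 0.57331 rad = 32.848°
Rodrigues: sinθ=0.54242, 1−cosθ=0.15989; R = I + sinθ·[k]× + (1−cosθ)·[k]×²:
    [+0.84887 +0.42268 -0.31743]
    [-0.37508 +0.90477 +0.20174]
    [+0.37248 -0.05219 +0.92657]
t = (0.0976, 0.0193, 0.6093) m
M0: Pc = R·M0+t = (+0.05498, +0.14729, +0.56683); u = 566.1·(+0.05498)/0.56683 + 308.0 = 362.9103, v = 612.4·(+0.14729)/0.56683 + 223.3 = 382.4253
M1: Pc = R·M1+t = (+0.22476, +0.07227, +0.64133); u = 566.1·(+0.22476)/0.64133 + 308.0 = 506.3912, v = 612.4·(+0.07227)/0.64133 + 223.3 = 292.3096
M2: Pc = R·M2+t = (+0.14022, -0.10869, +0.65177); u = 566.1·(+0.14022)/0.65177 + 308.0 = 429.7886, v = 612.4·(-0.10869)/0.65177 + 223.3 = 121.1794
M3: Pc = R·M3+t = (-0.02956, -0.03367, +0.57727); u = 566.1·(-0.02956)/0.57727 + 308.0 = 279.0168, v = 612.4·(-0.03367)/0.57727 + 223.3 = 187.5817

c0=(362.91, 382.43) c1=(506.39, 292.31) c2=(429.79, 121.18) c3=(279.02, 187.58)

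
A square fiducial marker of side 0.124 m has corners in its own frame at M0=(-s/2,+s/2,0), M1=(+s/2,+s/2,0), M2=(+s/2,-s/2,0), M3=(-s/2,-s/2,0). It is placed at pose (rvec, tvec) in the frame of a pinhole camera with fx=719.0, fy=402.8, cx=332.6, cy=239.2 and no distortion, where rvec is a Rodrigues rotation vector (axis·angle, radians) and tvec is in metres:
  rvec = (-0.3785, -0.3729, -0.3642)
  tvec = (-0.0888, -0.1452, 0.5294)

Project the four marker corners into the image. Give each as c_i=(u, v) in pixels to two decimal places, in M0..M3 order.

c0=(158.90, 177.33) c1=(319.67, 158.02) c2=(257.03, 87.50) c3=(101.07, 98.55)

Intrinsics K: fx=719.0, fy=402.8, cx=332.6, cy=239.2
Marker side s = 0.124 m; corners in marker frame (Z=0):
  M0 = (-0.0620, +0.0620, 0)
  M1 = (+0.0620, +0.0620, 0)
  M2 = (+0.0620, -0.0620, 0)
  M3 = (-0.0620, -0.0620, 0)
rvec = (-0.3785, -0.3729, -0.3642), |rvec| = θ = 0.64417 rad = 36.908°
Rodrigues: sinθ=0.60054, 1−cosθ=0.20040; R = I + sinθ·[k]× + (1−cosθ)·[k]×²:
    [+0.86879 +0.40769 -0.28107]
    [-0.27137 +0.86675 +0.41845]
    [+0.41421 -0.28727 +0.86366]
t = (-0.0888, -0.1452, 0.5294) m
M0: Pc = R·M0+t = (-0.11739, -0.07464, +0.48591); u = 719.0·(-0.11739)/0.48591 + 332.6 = 158.9010, v = 402.8·(-0.07464)/0.48591 + 239.2 = 177.3289
M1: Pc = R·M1+t = (-0.00966, -0.10829, +0.53727); u = 719.0·(-0.00966)/0.53727 + 332.6 = 319.6748, v = 402.8·(-0.10829)/0.53727 + 239.2 = 158.0163
M2: Pc = R·M2+t = (-0.06021, -0.21576, +0.57289); u = 719.0·(-0.06021)/0.57289 + 332.6 = 257.0314, v = 402.8·(-0.21576)/0.57289 + 239.2 = 87.4970
M3: Pc = R·M3+t = (-0.16794, -0.18211, +0.52153); u = 719.0·(-0.16794)/0.52153 + 332.6 = 101.0693, v = 402.8·(-0.18211)/0.52153 + 239.2 = 98.5454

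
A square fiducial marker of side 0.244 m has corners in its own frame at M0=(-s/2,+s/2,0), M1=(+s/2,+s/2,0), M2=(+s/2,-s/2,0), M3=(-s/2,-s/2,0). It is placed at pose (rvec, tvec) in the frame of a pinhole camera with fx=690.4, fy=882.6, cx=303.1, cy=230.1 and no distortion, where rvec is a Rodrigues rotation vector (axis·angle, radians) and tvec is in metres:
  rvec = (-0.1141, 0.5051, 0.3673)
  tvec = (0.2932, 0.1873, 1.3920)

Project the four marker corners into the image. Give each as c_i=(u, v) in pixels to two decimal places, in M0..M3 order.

c0=(374.02, 389.65) c1=(483.21, 455.10) c2=(529.50, 304.52) c3=(416.80, 251.69)

Intrinsics K: fx=690.4, fy=882.6, cx=303.1, cy=230.1
Marker side s = 0.244 m; corners in marker frame (Z=0):
  M0 = (-0.1220, +0.1220, 0)
  M1 = (+0.1220, +0.1220, 0)
  M2 = (+0.1220, -0.1220, 0)
  M3 = (-0.1220, -0.1220, 0)
rvec = (-0.1141, 0.5051, 0.3673), |rvec| = θ = 0.63487 rad = 36.375°
Rodrigues: sinθ=0.59307, 1−cosθ=0.19485; R = I + sinθ·[k]× + (1−cosθ)·[k]×²:
    [+0.81145 -0.37098 +0.45159]
    [+0.31526 +0.92849 +0.19628]
    [-0.49211 -0.01690 +0.87037]
t = (0.2932, 0.1873, 1.3920) m
M0: Pc = R·M0+t = (+0.14894, +0.26211, +1.44998); u = 690.4·(+0.14894)/1.44998 + 303.1 = 374.0192, v = 882.6·(+0.26211)/1.44998 + 230.1 = 389.6488
M1: Pc = R·M1+t = (+0.34694, +0.33904, +1.32990); u = 690.4·(+0.34694)/1.32990 + 303.1 = 483.2075, v = 882.6·(+0.33904)/1.32990 + 230.1 = 455.1047
M2: Pc = R·M2+t = (+0.43746, +0.11249, +1.33402); u = 690.4·(+0.43746)/1.33402 + 303.1 = 529.4972, v = 882.6·(+0.11249)/1.33402 + 230.1 = 304.5215
M3: Pc = R·M3+t = (+0.23946, +0.03556, +1.45410); u = 690.4·(+0.23946)/1.45410 + 303.1 = 416.7961, v = 882.6·(+0.03556)/1.45410 + 230.1 = 251.6859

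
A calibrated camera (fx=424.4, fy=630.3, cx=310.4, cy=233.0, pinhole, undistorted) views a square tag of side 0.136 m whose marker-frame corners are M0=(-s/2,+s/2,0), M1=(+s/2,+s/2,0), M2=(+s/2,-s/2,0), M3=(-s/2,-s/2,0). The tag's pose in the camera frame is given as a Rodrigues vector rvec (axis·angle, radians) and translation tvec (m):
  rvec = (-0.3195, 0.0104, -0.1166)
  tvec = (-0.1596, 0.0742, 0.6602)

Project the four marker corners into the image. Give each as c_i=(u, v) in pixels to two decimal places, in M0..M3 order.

Intrinsics K: fx=424.4, fy=630.3, cx=310.4, cy=233.0
Marker side s = 0.136 m; corners in marker frame (Z=0):
  M0 = (-0.0680, +0.0680, 0)
  M1 = (+0.0680, +0.0680, 0)
  M2 = (+0.0680, -0.0680, 0)
  M3 = (-0.0680, -0.0680, 0)
rvec = (-0.3195, 0.0104, -0.1166), |rvec| = θ = 0.34027 rad = 19.496°
Rodrigues: sinθ=0.33374, 1−cosθ=0.05734; R = I + sinθ·[k]× + (1−cosθ)·[k]×²:
    [+0.99321 +0.11272 +0.02865]
    [-0.11601 +0.94272 +0.31277]
    [+0.00825 -0.31397 +0.94940]
t = (-0.1596, 0.0742, 0.6602) m
M0: Pc = R·M0+t = (-0.21947, +0.14619, +0.63829); u = 424.4·(-0.21947)/0.63829 + 310.4 = 164.4714, v = 630.3·(+0.14619)/0.63829 + 233.0 = 377.3636
M1: Pc = R·M1+t = (-0.08440, +0.13042, +0.63941); u = 424.4·(-0.08440)/0.63941 + 310.4 = 254.3829, v = 630.3·(+0.13042)/0.63941 + 233.0 = 361.5580
M2: Pc = R·M2+t = (-0.09973, +0.00221, +0.68211); u = 424.4·(-0.09973)/0.68211 + 310.4 = 248.3517, v = 630.3·(+0.00221)/0.68211 + 233.0 = 235.0390
M3: Pc = R·M3+t = (-0.23480, +0.01798, +0.68099); u = 424.4·(-0.23480)/0.68099 + 310.4 = 164.0680, v = 630.3·(+0.01798)/0.68099 + 233.0 = 249.6451

c0=(164.47, 377.36) c1=(254.38, 361.56) c2=(248.35, 235.04) c3=(164.07, 249.65)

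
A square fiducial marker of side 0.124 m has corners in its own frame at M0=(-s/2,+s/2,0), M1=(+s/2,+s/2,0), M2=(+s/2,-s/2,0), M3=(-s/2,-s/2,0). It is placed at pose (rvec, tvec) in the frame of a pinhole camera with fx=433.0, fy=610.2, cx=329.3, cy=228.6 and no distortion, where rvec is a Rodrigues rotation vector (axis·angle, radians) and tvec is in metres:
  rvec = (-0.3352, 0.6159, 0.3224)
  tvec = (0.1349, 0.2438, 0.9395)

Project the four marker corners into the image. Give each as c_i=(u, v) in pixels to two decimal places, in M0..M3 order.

Intrinsics K: fx=433.0, fy=610.2, cx=329.3, cy=228.6
Marker side s = 0.124 m; corners in marker frame (Z=0):
  M0 = (-0.0620, +0.0620, 0)
  M1 = (+0.0620, +0.0620, 0)
  M2 = (+0.0620, -0.0620, 0)
  M3 = (-0.0620, -0.0620, 0)
rvec = (-0.3352, 0.6159, 0.3224), |rvec| = θ = 0.77177 rad = 44.219°
Rodrigues: sinθ=0.69741, 1−cosθ=0.28332; R = I + sinθ·[k]× + (1−cosθ)·[k]×²:
    [+0.77012 -0.38954 +0.50515]
    [+0.19313 +0.89711 +0.39735]
    [-0.60796 -0.20845 +0.76612]
t = (0.1349, 0.2438, 0.9395) m
M0: Pc = R·M0+t = (+0.06300, +0.28745, +0.96427); u = 433.0·(+0.06300)/0.96427 + 329.3 = 357.5904, v = 610.2·(+0.28745)/0.96427 + 228.6 = 410.4993
M1: Pc = R·M1+t = (+0.15850, +0.31140, +0.88888); u = 433.0·(+0.15850)/0.88888 + 329.3 = 406.5080, v = 610.2·(+0.31140)/0.88888 + 228.6 = 442.3665
M2: Pc = R·M2+t = (+0.20680, +0.20015, +0.91473); u = 433.0·(+0.20680)/0.91473 + 329.3 = 427.1910, v = 610.2·(+0.20015)/0.91473 + 228.6 = 362.1186
M3: Pc = R·M3+t = (+0.11130, +0.17620, +0.99012); u = 433.0·(+0.11130)/0.99012 + 329.3 = 377.9756, v = 610.2·(+0.17620)/0.99012 + 228.6 = 337.1934

c0=(357.59, 410.50) c1=(406.51, 442.37) c2=(427.19, 362.12) c3=(377.98, 337.19)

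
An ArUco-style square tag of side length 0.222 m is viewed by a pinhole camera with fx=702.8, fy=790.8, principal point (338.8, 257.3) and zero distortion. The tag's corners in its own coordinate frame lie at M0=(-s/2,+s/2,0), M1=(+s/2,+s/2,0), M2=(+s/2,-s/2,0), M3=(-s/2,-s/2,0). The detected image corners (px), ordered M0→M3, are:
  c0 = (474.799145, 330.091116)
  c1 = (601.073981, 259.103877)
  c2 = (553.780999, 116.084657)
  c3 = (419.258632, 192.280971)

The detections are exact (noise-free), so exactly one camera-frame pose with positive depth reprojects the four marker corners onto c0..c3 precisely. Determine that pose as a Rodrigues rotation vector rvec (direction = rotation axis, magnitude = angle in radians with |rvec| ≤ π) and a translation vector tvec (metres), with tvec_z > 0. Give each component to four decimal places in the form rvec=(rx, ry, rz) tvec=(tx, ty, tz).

rvec=(0.3156, -0.0586, -0.4646) tvec=(0.2663, -0.0416, 1.0746)

Intrinsics K: fx=702.8, fy=790.8, cx=338.8, cy=257.3
Marker side s = 0.222 m; corners in marker frame (Z=0):
  M0 = (-0.1110, +0.1110, 0)
  M1 = (+0.1110, +0.1110, 0)
  M2 = (+0.1110, -0.1110, 0)
  M3 = (-0.1110, -0.1110, 0)
Detected image corners:
  c0 = (474.799145, 330.091116) px
  c1 = (601.073981, 259.103877) px
  c2 = (553.780999, 116.084657) px
  c3 = (419.258632, 192.280971) px
Planar DLT: solve 8×8 A·h = b for H (H[2,2]=1):
  H  [+579.23050 +380.55051 +512.95110]
  H  [-334.42381 +697.71328 +226.71592]
  H  [-0.01474 +0.29072 +1.00000]
B = K⁻¹H; ‖b₁‖=0.930619, ‖b₂‖=0.930619; λ = 2/(‖b₁‖+‖b₂‖) = 1.074554, sign → tz>0 ⇒ λ=+1.074554
r₁ = λ·B[:,0] = (+0.89326,-0.44927,-0.01584); r₂ = λ·B[:,1] = (+0.43125,+0.84642,+0.31239)
r₃ = r₁×r₂ = (-0.12694,-0.28588,+0.94982); SVD([r₁ r₂ r₃]) → R = UVᵀ:
  R  [+0.89326 +0.43125 -0.12694]
  R  [-0.44927 +0.84642 -0.28588]
  R  [-0.01584 +0.31239 +0.94982]
t = (+0.26627, -0.04156, +1.07455) m
tr R = 2.689503; θ = arccos((tr R − 1)/2) = 0.564696 rad = 32.355°
axis k = ((R−Rᵀ)₃₂, (R−Rᵀ)₁₃, (R−Rᵀ)₂₁) / (2 sinθ) = (+0.558962, -0.103799, -0.822671)
rvec = θ·k = (+0.315643, -0.058615, -0.464559)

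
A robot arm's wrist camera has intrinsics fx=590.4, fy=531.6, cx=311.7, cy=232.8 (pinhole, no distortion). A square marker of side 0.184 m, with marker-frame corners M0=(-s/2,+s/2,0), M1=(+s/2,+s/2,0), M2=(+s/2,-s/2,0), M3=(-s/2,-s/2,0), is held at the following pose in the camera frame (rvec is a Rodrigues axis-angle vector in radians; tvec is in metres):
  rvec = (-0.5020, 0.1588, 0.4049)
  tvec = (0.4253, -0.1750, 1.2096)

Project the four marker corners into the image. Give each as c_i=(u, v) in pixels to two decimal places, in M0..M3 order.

Intrinsics K: fx=590.4, fy=531.6, cx=311.7, cy=232.8
Marker side s = 0.184 m; corners in marker frame (Z=0):
  M0 = (-0.0920, +0.0920, 0)
  M1 = (+0.0920, +0.0920, 0)
  M2 = (+0.0920, -0.0920, 0)
  M3 = (-0.0920, -0.0920, 0)
rvec = (-0.5020, 0.1588, 0.4049), |rvec| = θ = 0.66420 rad = 38.056°
Rodrigues: sinθ=0.61643, 1−cosθ=0.21259; R = I + sinθ·[k]× + (1−cosθ)·[k]×²:
    [+0.90885 -0.41419 +0.04943]
    [+0.33736 +0.79956 +0.49688]
    [-0.24533 -0.43491 +0.86641]
t = (0.4253, -0.1750, 1.2096) m
M0: Pc = R·M0+t = (+0.30358, -0.13248, +1.19216); u = 590.4·(+0.30358)/1.19216 + 311.7 = 462.0440, v = 531.6·(-0.13248)/1.19216 + 232.8 = 173.7263
M1: Pc = R·M1+t = (+0.47081, -0.07040, +1.14702); u = 590.4·(+0.47081)/1.14702 + 311.7 = 554.0371, v = 531.6·(-0.07040)/1.14702 + 232.8 = 200.1709
M2: Pc = R·M2+t = (+0.54702, -0.21752, +1.22704); u = 590.4·(+0.54702)/1.22704 + 311.7 = 574.9024, v = 531.6·(-0.21752)/1.22704 + 232.8 = 138.5614
M3: Pc = R·M3+t = (+0.37979, -0.27960, +1.27218); u = 590.4·(+0.37979)/1.27218 + 311.7 = 487.9556, v = 531.6·(-0.27960)/1.27218 + 232.8 = 115.9663

c0=(462.04, 173.73) c1=(554.04, 200.17) c2=(574.90, 138.56) c3=(487.96, 115.97)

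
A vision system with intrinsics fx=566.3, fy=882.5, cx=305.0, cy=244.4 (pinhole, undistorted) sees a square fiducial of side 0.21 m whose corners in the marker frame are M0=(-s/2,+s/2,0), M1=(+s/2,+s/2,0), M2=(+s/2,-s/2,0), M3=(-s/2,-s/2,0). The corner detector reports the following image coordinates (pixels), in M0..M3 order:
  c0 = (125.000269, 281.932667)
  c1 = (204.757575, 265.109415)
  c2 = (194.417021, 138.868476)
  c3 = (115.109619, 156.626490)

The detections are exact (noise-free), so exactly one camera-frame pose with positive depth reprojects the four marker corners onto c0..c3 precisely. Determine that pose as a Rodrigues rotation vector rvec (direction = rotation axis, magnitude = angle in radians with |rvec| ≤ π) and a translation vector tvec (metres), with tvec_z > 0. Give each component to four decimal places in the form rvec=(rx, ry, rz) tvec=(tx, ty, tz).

rvec=(-0.0284, 0.0581, -0.1336) tvec=(-0.3742, -0.0560, 1.4580)

Intrinsics K: fx=566.3, fy=882.5, cx=305.0, cy=244.4
Marker side s = 0.21 m; corners in marker frame (Z=0):
  M0 = (-0.1050, +0.1050, 0)
  M1 = (+0.1050, +0.1050, 0)
  M2 = (+0.1050, -0.1050, 0)
  M3 = (-0.1050, -0.1050, 0)
Detected image corners:
  c0 = (125.000269, 281.932667) px
  c1 = (204.757575, 265.109415) px
  c2 = (194.417021, 138.868476) px
  c3 = (115.109619, 156.626490) px
Planar DLT: solve 8×8 A·h = b for H (H[2,2]=1):
  H  [+372.58231 +44.64106 +159.64898]
  H  [-90.43456 +594.26812 +210.52354]
  H  [-0.03842 -0.02205 +1.00000]
B = K⁻¹H; ‖b₁‖=0.685880, ‖b₂‖=0.685880; λ = 2/(‖b₁‖+‖b₂‖) = 1.457980, sign → tz>0 ⇒ λ=+1.457980
r₁ = λ·B[:,0] = (+0.98941,-0.13389,-0.05602); r₂ = λ·B[:,1] = (+0.13225,+0.99070,-0.03215)
r₃ = r₁×r₂ = (+0.05980,+0.02440,+0.99791); SVD([r₁ r₂ r₃]) → R = UVᵀ:
  R  [+0.98941 +0.13225 +0.05980]
  R  [-0.13389 +0.99070 +0.02440]
  R  [-0.05602 -0.03215 +0.99791]
t = (-0.37422, -0.05597, +1.45798) m
tr R = 2.978018; θ = arccos((tr R − 1)/2) = 0.148398 rad = 8.503°
axis k = ((R−Rᵀ)₃₂, (R−Rᵀ)₁₃, (R−Rᵀ)₂₁) / (2 sinθ) = (-0.191236, +0.391675, -0.900011)
rvec = θ·k = (-0.028379, +0.058124, -0.133560)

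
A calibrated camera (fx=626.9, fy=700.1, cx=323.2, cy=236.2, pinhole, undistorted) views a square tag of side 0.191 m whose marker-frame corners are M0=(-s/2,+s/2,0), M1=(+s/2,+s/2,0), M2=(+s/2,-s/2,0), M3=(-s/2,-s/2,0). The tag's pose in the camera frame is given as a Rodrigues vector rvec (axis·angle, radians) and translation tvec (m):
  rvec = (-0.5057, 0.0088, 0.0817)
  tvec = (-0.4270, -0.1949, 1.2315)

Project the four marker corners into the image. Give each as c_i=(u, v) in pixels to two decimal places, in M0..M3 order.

c0=(43.61, 166.13) c1=(143.23, 174.39) c2=(163.82, 87.45) c3=(71.29, 80.15)

Intrinsics K: fx=626.9, fy=700.1, cx=323.2, cy=236.2
Marker side s = 0.191 m; corners in marker frame (Z=0):
  M0 = (-0.0955, +0.0955, 0)
  M1 = (+0.0955, +0.0955, 0)
  M2 = (+0.0955, -0.0955, 0)
  M3 = (-0.0955, -0.0955, 0)
rvec = (-0.5057, 0.0088, 0.0817), |rvec| = θ = 0.51233 rad = 29.355°
Rodrigues: sinθ=0.49021, 1−cosθ=0.12840; R = I + sinθ·[k]× + (1−cosθ)·[k]×²:
    [+0.99670 -0.08035 -0.01179]
    [+0.07600 +0.87164 +0.48422]
    [-0.02863 -0.48351 +0.87487]
t = (-0.4270, -0.1949, 1.2315) m
M0: Pc = R·M0+t = (-0.52986, -0.11892, +1.18806); u = 626.9·(-0.52986)/1.18806 + 323.2 = 43.6112, v = 700.1·(-0.11892)/1.18806 + 236.2 = 166.1252
M1: Pc = R·M1+t = (-0.33949, -0.10440, +1.18259); u = 626.9·(-0.33949)/1.18259 + 323.2 = 143.2344, v = 700.1·(-0.10440)/1.18259 + 236.2 = 174.3942
M2: Pc = R·M2+t = (-0.32414, -0.27088, +1.27494); u = 626.9·(-0.32414)/1.27494 + 323.2 = 163.8165, v = 700.1·(-0.27088)/1.27494 + 236.2 = 87.4512
M3: Pc = R·M3+t = (-0.51451, -0.28540, +1.28041); u = 626.9·(-0.51451)/1.28041 + 323.2 = 71.2907, v = 700.1·(-0.28540)/1.28041 + 236.2 = 80.1499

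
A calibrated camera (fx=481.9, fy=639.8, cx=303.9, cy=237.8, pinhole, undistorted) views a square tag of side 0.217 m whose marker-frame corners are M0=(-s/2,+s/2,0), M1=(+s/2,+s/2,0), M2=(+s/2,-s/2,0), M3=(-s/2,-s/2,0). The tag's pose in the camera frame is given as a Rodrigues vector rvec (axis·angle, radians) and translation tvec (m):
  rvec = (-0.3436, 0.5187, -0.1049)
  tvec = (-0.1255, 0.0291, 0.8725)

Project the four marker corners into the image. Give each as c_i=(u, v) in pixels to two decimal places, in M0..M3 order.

Intrinsics K: fx=481.9, fy=639.8, cx=303.9, cy=237.8
Marker side s = 0.217 m; corners in marker frame (Z=0):
  M0 = (-0.1085, +0.1085, 0)
  M1 = (+0.1085, +0.1085, 0)
  M2 = (+0.1085, -0.1085, 0)
  M3 = (-0.1085, -0.1085, 0)
rvec = (-0.3436, 0.5187, -0.1049), |rvec| = θ = 0.63096 rad = 36.152°
Rodrigues: sinθ=0.58992, 1−cosθ=0.19254; R = I + sinθ·[k]× + (1−cosθ)·[k]×²:
    [+0.86456 +0.01188 +0.50239]
    [-0.18427 +0.93758 +0.29494]
    [-0.46753 -0.34757 +0.81278]
t = (-0.1255, 0.0291, 0.8725) m
M0: Pc = R·M0+t = (-0.21802, +0.15082, +0.88552); u = 481.9·(-0.21802)/0.88552 + 303.9 = 185.2555, v = 639.8·(+0.15082)/0.88552 + 237.8 = 346.7706
M1: Pc = R·M1+t = (-0.03041, +0.11083, +0.78406); u = 481.9·(-0.03041)/0.78406 + 303.9 = 285.2117, v = 639.8·(+0.11083)/0.78406 + 237.8 = 328.2412
M2: Pc = R·M2+t = (-0.03298, -0.09262, +0.85948); u = 481.9·(-0.03298)/0.85948 + 303.9 = 285.4060, v = 639.8·(-0.09262)/0.85948 + 237.8 = 168.8529
M3: Pc = R·M3+t = (-0.22059, -0.05263, +0.96094); u = 481.9·(-0.22059)/0.96094 + 303.9 = 193.2747, v = 639.8·(-0.05263)/0.96094 + 237.8 = 202.7559

c0=(185.26, 346.77) c1=(285.21, 328.24) c2=(285.41, 168.85) c3=(193.27, 202.76)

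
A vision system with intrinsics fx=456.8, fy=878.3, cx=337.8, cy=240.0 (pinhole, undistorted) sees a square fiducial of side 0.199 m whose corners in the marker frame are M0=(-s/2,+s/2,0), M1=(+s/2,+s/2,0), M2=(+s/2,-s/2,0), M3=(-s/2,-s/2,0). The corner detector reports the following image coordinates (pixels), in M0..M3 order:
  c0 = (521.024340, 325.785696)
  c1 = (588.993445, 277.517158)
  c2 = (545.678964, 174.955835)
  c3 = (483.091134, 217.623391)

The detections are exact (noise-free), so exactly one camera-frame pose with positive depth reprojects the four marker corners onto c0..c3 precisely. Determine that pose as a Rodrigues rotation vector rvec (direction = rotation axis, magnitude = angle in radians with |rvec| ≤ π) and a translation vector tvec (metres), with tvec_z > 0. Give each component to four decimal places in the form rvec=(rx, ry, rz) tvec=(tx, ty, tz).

rvec=(-0.6260, 0.0186, -0.3497) tvec=(0.5414, 0.0092, 1.2604)

Intrinsics K: fx=456.8, fy=878.3, cx=337.8, cy=240.0
Marker side s = 0.199 m; corners in marker frame (Z=0):
  M0 = (-0.0995, +0.0995, 0)
  M1 = (+0.0995, +0.0995, 0)
  M2 = (+0.0995, -0.0995, 0)
  M3 = (-0.0995, -0.0995, 0)
Detected image corners:
  c0 = (521.024340, 325.785696) px
  c1 = (588.993445, 277.517158) px
  c2 = (545.678964, 174.955835) px
  c3 = (483.091134, 217.623391) px
Planar DLT: solve 8×8 A·h = b for H (H[2,2]=1):
  H  [+364.66366 -40.44368 +533.99837]
  H  [-210.49871 +415.42991 +246.41432]
  H  [+0.06966 -0.45760 +1.00000]
B = K⁻¹H; ‖b₁‖=0.793392, ‖b₂‖=0.793392; λ = 2/(‖b₁‖+‖b₂‖) = 1.260411, sign → tz>0 ⇒ λ=+1.260411
r₁ = λ·B[:,0] = (+0.94126,-0.32607,+0.08780); r₂ = λ·B[:,1] = (+0.31492,+0.75377,-0.57676)
r₃ = r₁×r₂ = (+0.12188,+0.57053,+0.81218); SVD([r₁ r₂ r₃]) → R = UVᵀ:
  R  [+0.94126 +0.31492 +0.12188]
  R  [-0.32607 +0.75377 +0.57053]
  R  [+0.08780 -0.57676 +0.81218]
t = (+0.54135, +0.00920, +1.26041) m
tr R = 2.507208; θ = arccos((tr R − 1)/2) = 0.717268 rad = 41.096°
axis k = ((R−Rᵀ)₃₂, (R−Rᵀ)₁₃, (R−Rᵀ)₂₁) / (2 sinθ) = (-0.872698, +0.025927, -0.487571)
rvec = θ·k = (-0.625959, +0.018596, -0.349719)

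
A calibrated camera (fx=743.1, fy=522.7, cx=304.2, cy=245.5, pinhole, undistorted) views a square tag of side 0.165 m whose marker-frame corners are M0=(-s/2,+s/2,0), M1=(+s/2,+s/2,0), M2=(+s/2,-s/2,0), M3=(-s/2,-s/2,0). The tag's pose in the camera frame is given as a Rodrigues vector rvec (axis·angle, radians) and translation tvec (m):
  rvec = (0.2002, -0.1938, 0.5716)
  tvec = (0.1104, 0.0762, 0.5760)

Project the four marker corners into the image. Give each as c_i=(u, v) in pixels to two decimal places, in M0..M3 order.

Intrinsics K: fx=743.1, fy=522.7, cx=304.2, cy=245.5
Marker side s = 0.165 m; corners in marker frame (Z=0):
  M0 = (-0.0825, +0.0825, 0)
  M1 = (+0.0825, +0.0825, 0)
  M2 = (+0.0825, -0.0825, 0)
  M3 = (-0.0825, -0.0825, 0)
rvec = (0.2002, -0.1938, 0.5716), |rvec| = θ = 0.63590 rad = 36.434°
Rodrigues: sinθ=0.59390, 1−cosθ=0.19546; R = I + sinθ·[k]× + (1−cosθ)·[k]×²:
    [+0.82391 -0.55260 -0.12569]
    [+0.51509 +0.82269 -0.24052]
    [+0.23632 +0.13343 +0.96247]
t = (0.1104, 0.0762, 0.5760) m
M0: Pc = R·M0+t = (-0.00316, +0.10158, +0.56751); u = 743.1·(-0.00316)/0.56751 + 304.2 = 300.0589, v = 522.7·(+0.10158)/0.56751 + 245.5 = 339.0562
M1: Pc = R·M1+t = (+0.13278, +0.18657, +0.60650); u = 743.1·(+0.13278)/0.60650 + 304.2 = 466.8882, v = 522.7·(+0.18657)/0.60650 + 245.5 = 406.2885
M2: Pc = R·M2+t = (+0.22396, +0.05082, +0.58449); u = 743.1·(+0.22396)/0.58449 + 304.2 = 588.9392, v = 522.7·(+0.05082)/0.58449 + 245.5 = 290.9504
M3: Pc = R·M3+t = (+0.08802, -0.03417, +0.54550); u = 743.1·(+0.08802)/0.54550 + 304.2 = 424.1008, v = 522.7·(-0.03417)/0.54550 + 245.5 = 212.7603

c0=(300.06, 339.06) c1=(466.89, 406.29) c2=(588.94, 290.95) c3=(424.10, 212.76)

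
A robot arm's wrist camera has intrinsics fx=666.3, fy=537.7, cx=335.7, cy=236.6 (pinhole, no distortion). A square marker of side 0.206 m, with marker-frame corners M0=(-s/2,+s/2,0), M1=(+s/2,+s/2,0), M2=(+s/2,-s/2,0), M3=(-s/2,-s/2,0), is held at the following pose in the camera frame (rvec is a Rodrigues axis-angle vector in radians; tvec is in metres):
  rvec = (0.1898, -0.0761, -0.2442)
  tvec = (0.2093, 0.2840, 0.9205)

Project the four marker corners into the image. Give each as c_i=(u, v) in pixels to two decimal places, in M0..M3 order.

Intrinsics K: fx=666.3, fy=537.7, cx=335.7, cy=236.6
Marker side s = 0.206 m; corners in marker frame (Z=0):
  M0 = (-0.1030, +0.1030, 0)
  M1 = (+0.1030, +0.1030, 0)
  M2 = (+0.1030, -0.1030, 0)
  M3 = (-0.1030, -0.1030, 0)
rvec = (0.1898, -0.0761, -0.2442), |rvec| = θ = 0.31851 rad = 18.249°
Rodrigues: sinθ=0.31315, 1−cosθ=0.05030; R = I + sinθ·[k]× + (1−cosθ)·[k]×²:
    [+0.96756 +0.23293 -0.09780]
    [-0.24725 +0.95257 -0.17739]
    [+0.05184 +0.19582 +0.97927]
t = (0.2093, 0.2840, 0.9205) m
M0: Pc = R·M0+t = (+0.13363, +0.40758, +0.93533); u = 666.3·(+0.13363)/0.93533 + 335.7 = 430.8959, v = 537.7·(+0.40758)/0.93533 + 236.6 = 470.9098
M1: Pc = R·M1+t = (+0.33295, +0.35665, +0.94601); u = 666.3·(+0.33295)/0.94601 + 335.7 = 570.2064, v = 537.7·(+0.35665)/0.94601 + 236.6 = 439.3144
M2: Pc = R·M2+t = (+0.28497, +0.16042, +0.90567); u = 666.3·(+0.28497)/0.90567 + 335.7 = 545.3499, v = 537.7·(+0.16042)/0.90567 + 236.6 = 331.8407
M3: Pc = R·M3+t = (+0.08565, +0.21135, +0.89499); u = 666.3·(+0.08565)/0.89499 + 335.7 = 399.4638, v = 537.7·(+0.21135)/0.89499 + 236.6 = 363.5777

c0=(430.90, 470.91) c1=(570.21, 439.31) c2=(545.35, 331.84) c3=(399.46, 363.58)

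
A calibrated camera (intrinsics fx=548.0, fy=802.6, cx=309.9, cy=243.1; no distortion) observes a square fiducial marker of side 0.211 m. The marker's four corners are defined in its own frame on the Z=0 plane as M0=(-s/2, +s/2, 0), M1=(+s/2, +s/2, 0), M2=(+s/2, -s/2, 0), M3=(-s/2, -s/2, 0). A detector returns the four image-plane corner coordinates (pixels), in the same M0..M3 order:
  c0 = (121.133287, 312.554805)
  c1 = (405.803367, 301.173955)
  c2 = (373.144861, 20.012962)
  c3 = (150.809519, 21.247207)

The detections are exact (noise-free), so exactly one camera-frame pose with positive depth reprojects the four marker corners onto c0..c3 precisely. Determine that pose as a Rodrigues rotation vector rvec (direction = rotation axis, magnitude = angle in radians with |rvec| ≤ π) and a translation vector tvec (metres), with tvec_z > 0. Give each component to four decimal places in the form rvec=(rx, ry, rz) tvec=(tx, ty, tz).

rvec=(-0.5746, -0.0580, -0.0406) tvec=(-0.0385, -0.0562, 0.4646)

Intrinsics K: fx=548.0, fy=802.6, cx=309.9, cy=243.1
Marker side s = 0.211 m; corners in marker frame (Z=0):
  M0 = (-0.1055, +0.1055, 0)
  M1 = (+0.1055, +0.1055, 0)
  M2 = (+0.1055, -0.1055, 0)
  M3 = (-0.1055, -0.1055, 0)
Detected image corners:
  c0 = (121.133287, 312.554805) px
  c1 = (405.803367, 301.173955) px
  c2 = (373.144861, 20.012962) px
  c3 = (150.809519, 21.247207) px
Planar DLT: solve 8×8 A·h = b for H (H[2,2]=1):
  H  [+1220.64726 -297.10539 +264.53395]
  H  [-3.63346 +1165.23594 +146.09144]
  H  [+0.14230 -1.16621 +1.00000]
B = K⁻¹H; ‖b₁‖=2.152222, ‖b₂‖=2.152222; λ = 2/(‖b₁‖+‖b₂‖) = 0.464636, sign → tz>0 ⇒ λ=+0.464636
r₁ = λ·B[:,0] = (+0.99757,-0.02213,+0.06612); r₂ = λ·B[:,1] = (+0.05452,+0.83870,-0.54186)
r₃ = r₁×r₂ = (-0.04346,+0.54415,+0.83786); SVD([r₁ r₂ r₃]) → R = UVᵀ:
  R  [+0.99757 +0.05452 -0.04346]
  R  [-0.02213 +0.83870 +0.54415]
  R  [+0.06612 -0.54186 +0.83786]
t = (-0.03846, -0.05616, +0.46464) m
tr R = 2.674124; θ = arccos((tr R − 1)/2) = 0.578905 rad = 33.169°
axis k = ((R−Rᵀ)₃₂, (R−Rᵀ)₁₃, (R−Rᵀ)₂₁) / (2 sinθ) = (-0.992504, -0.100147, -0.070052)
rvec = θ·k = (-0.574565, -0.057975, -0.040553)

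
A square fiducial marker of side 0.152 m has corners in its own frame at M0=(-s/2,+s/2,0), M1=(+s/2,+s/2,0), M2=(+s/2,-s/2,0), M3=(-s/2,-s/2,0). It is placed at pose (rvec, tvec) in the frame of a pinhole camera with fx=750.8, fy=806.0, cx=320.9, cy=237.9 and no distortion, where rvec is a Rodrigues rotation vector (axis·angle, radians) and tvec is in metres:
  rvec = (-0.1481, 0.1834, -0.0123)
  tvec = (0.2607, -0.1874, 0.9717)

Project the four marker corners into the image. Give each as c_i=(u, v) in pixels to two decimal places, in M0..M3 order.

c0=(464.15, 146.66) c1=(586.83, 140.68) c2=(580.82, 17.92) c3=(461.07, 27.15)

Intrinsics K: fx=750.8, fy=806.0, cx=320.9, cy=237.9
Marker side s = 0.152 m; corners in marker frame (Z=0):
  M0 = (-0.0760, +0.0760, 0)
  M1 = (+0.0760, +0.0760, 0)
  M2 = (+0.0760, -0.0760, 0)
  M3 = (-0.0760, -0.0760, 0)
rvec = (-0.1481, 0.1834, -0.0123), |rvec| = θ = 0.23605 rad = 13.525°
Rodrigues: sinθ=0.23387, 1−cosθ=0.02773; R = I + sinθ·[k]× + (1−cosθ)·[k]×²:
    [+0.98318 -0.00133 +0.18261]
    [-0.02570 +0.98901 +0.14561]
    [-0.18079 -0.14785 +0.97234]
t = (0.2607, -0.1874, 0.9717) m
M0: Pc = R·M0+t = (+0.18588, -0.11028, +0.97420); u = 750.8·(+0.18588)/0.97420 + 320.9 = 464.1516, v = 806.0·(-0.11028)/0.97420 + 237.9 = 146.6592
M1: Pc = R·M1+t = (+0.33532, -0.11419, +0.94672); u = 750.8·(+0.33532)/0.94672 + 320.9 = 586.8267, v = 806.0·(-0.11419)/0.94672 + 237.9 = 140.6844
M2: Pc = R·M2+t = (+0.33552, -0.26452, +0.96920); u = 750.8·(+0.33552)/0.96920 + 320.9 = 580.8173, v = 806.0·(-0.26452)/0.96920 + 237.9 = 17.9222
M3: Pc = R·M3+t = (+0.18608, -0.26061, +0.99668); u = 750.8·(+0.18608)/0.99668 + 320.9 = 461.0740, v = 806.0·(-0.26061)/0.99668 + 237.9 = 27.1471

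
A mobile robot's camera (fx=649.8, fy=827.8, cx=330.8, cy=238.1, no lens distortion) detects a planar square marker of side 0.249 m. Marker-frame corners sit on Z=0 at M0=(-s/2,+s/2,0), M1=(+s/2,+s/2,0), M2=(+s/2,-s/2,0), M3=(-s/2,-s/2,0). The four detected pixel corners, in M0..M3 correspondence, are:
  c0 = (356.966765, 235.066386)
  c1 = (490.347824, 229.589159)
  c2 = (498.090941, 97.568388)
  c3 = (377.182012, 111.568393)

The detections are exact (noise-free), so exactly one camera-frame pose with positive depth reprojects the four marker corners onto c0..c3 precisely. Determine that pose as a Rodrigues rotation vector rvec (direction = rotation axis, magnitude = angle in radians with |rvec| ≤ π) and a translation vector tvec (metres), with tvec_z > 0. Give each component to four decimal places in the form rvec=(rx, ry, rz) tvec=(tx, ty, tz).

Intrinsics K: fx=649.8, fy=827.8, cx=330.8, cy=238.1
Marker side s = 0.249 m; corners in marker frame (Z=0):
  M0 = (-0.1245, +0.1245, 0)
  M1 = (+0.1245, +0.1245, 0)
  M2 = (+0.1245, -0.1245, 0)
  M3 = (-0.1245, -0.1245, 0)
Detected image corners:
  c0 = (356.966765, 235.066386) px
  c1 = (490.347824, 229.589159) px
  c2 = (498.090941, 97.568388) px
  c3 = (377.182012, 111.568393) px
Planar DLT: solve 8×8 A·h = b for H (H[2,2]=1):
  H  [+379.90001 -240.95796 +428.64040]
  H  [-90.63218 +440.52487 +165.23441]
  H  [-0.30046 -0.42699 +1.00000]
B = K⁻¹H; ‖b₁‖=0.796780, ‖b₂‖=0.796780; λ = 2/(‖b₁‖+‖b₂‖) = 1.255052, sign → tz>0 ⇒ λ=+1.255052
r₁ = λ·B[:,0] = (+0.92572,-0.02895,-0.37709); r₂ = λ·B[:,1] = (-0.19259,+0.82203,-0.53589)
r₃ = r₁×r₂ = (+0.32549,+0.56871,+0.75540); SVD([r₁ r₂ r₃]) → R = UVᵀ:
  R  [+0.92572 -0.19259 +0.32549]
  R  [-0.02895 +0.82203 +0.56871]
  R  [-0.37709 -0.53589 +0.75540]
t = (+0.18897, -0.11047, +1.25505) m
tr R = 2.503153; θ = arccos((tr R − 1)/2) = 0.720348 rad = 41.273°
axis k = ((R−Rᵀ)₃₂, (R−Rᵀ)₁₃, (R−Rᵀ)₂₁) / (2 sinθ) = (-0.837264, +0.532545, +0.124035)
rvec = θ·k = (-0.603121, +0.383617, +0.089349)

rvec=(-0.6031, 0.3836, 0.0893) tvec=(0.1890, -0.1105, 1.2551)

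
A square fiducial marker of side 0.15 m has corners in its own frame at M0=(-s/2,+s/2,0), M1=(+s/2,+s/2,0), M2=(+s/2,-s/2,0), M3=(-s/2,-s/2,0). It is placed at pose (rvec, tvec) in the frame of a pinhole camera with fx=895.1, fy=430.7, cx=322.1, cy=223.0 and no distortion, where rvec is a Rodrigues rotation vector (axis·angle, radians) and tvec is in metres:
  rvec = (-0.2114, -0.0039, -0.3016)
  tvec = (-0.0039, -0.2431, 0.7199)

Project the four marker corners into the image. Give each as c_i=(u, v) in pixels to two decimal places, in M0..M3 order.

c0=(254.01, 130.30) c1=(435.86, 104.09) c2=(377.39, 27.41) c3=(202.78, 51.95)

Intrinsics K: fx=895.1, fy=430.7, cx=322.1, cy=223.0
Marker side s = 0.15 m; corners in marker frame (Z=0):
  M0 = (-0.0750, +0.0750, 0)
  M1 = (+0.0750, +0.0750, 0)
  M2 = (+0.0750, -0.0750, 0)
  M3 = (-0.0750, -0.0750, 0)
rvec = (-0.2114, -0.0039, -0.3016), |rvec| = θ = 0.36833 rad = 21.104°
Rodrigues: sinθ=0.36006, 1−cosθ=0.06707; R = I + sinθ·[k]× + (1−cosθ)·[k]×²:
    [+0.95502 +0.29523 +0.02771]
    [-0.29442 +0.93294 +0.20723]
    [+0.03533 -0.20607 +0.97790]
t = (-0.0039, -0.2431, 0.7199) m
M0: Pc = R·M0+t = (-0.05338, -0.15105, +0.70179); u = 895.1·(-0.05338)/0.70179 + 322.1 = 254.0115, v = 430.7·(-0.15105)/0.70179 + 223.0 = 130.2998
M1: Pc = R·M1+t = (+0.08987, -0.19521, +0.70709); u = 895.1·(+0.08987)/0.70709 + 322.1 = 435.8641, v = 430.7·(-0.19521)/0.70709 + 223.0 = 104.0945
M2: Pc = R·M2+t = (+0.04558, -0.33515, +0.73801); u = 895.1·(+0.04558)/0.73801 + 322.1 = 377.3874, v = 430.7·(-0.33515)/0.73801 + 223.0 = 27.4054
M3: Pc = R·M3+t = (-0.09767, -0.29099, +0.73271); u = 895.1·(-0.09767)/0.73271 + 322.1 = 202.7836, v = 430.7·(-0.29099)/0.73271 + 223.0 = 51.9505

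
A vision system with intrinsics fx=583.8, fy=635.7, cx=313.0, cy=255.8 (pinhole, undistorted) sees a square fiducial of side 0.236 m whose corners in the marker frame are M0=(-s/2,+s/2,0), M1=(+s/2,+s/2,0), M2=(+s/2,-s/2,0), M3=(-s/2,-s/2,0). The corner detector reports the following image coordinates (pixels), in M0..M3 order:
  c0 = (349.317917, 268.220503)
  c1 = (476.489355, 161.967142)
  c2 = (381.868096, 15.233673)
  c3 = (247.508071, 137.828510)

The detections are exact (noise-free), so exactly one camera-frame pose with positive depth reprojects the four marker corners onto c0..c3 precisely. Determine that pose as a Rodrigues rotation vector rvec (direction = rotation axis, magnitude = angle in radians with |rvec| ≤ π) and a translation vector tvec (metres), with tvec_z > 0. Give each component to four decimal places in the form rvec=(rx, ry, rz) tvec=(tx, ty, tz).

rvec=(0.3634, 0.0451, -0.6815) tvec=(0.0737, -0.1388, 0.8354)

Intrinsics K: fx=583.8, fy=635.7, cx=313.0, cy=255.8
Marker side s = 0.236 m; corners in marker frame (Z=0):
  M0 = (-0.1180, +0.1180, 0)
  M1 = (+0.1180, +0.1180, 0)
  M2 = (+0.1180, -0.1180, 0)
  M3 = (-0.1180, -0.1180, 0)
Detected image corners:
  c0 = (349.317917, 268.220503) px
  c1 = (476.489355, 161.967142) px
  c2 = (381.868096, 15.233673) px
  c3 = (247.508071, 137.828510) px
Planar DLT: solve 8×8 A·h = b for H (H[2,2]=1):
  H  [+484.40288 +553.08530 +364.50770]
  H  [-510.97574 +641.09632 +150.16232]
  H  [-0.18971 +0.37542 +1.00000]
B = K⁻¹H; ‖b₁‖=1.196993, ‖b₂‖=1.196993; λ = 2/(‖b₁‖+‖b₂‖) = 0.835426, sign → tz>0 ⇒ λ=+0.835426
r₁ = λ·B[:,0] = (+0.77816,-0.60774,-0.15849); r₂ = λ·B[:,1] = (+0.62332,+0.71631,+0.31364)
r₃ = r₁×r₂ = (-0.07708,-0.34285,+0.93622); SVD([r₁ r₂ r₃]) → R = UVᵀ:
  R  [+0.77816 +0.62332 -0.07708]
  R  [-0.60774 +0.71631 -0.34285]
  R  [-0.15849 +0.31364 +0.93622]
t = (+0.07371, -0.13883, +0.83543) m
tr R = 2.430696; θ = arccos((tr R − 1)/2) = 0.773675 rad = 44.328°
axis k = ((R−Rᵀ)₃₂, (R−Rᵀ)₁₃, (R−Rᵀ)₂₁) / (2 sinθ) = (+0.469743, +0.058246, -0.880879)
rvec = θ·k = (+0.363429, +0.045064, -0.681514)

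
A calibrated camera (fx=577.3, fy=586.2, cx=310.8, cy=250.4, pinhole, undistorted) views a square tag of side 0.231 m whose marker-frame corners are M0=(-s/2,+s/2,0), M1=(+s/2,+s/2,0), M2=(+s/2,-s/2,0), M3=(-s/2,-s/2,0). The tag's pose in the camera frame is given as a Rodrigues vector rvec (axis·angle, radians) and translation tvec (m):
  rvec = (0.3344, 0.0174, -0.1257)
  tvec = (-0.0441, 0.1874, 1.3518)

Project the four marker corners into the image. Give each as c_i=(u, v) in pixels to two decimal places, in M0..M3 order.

Intrinsics K: fx=577.3, fy=586.2, cx=310.8, cy=250.4
Marker side s = 0.231 m; corners in marker frame (Z=0):
  M0 = (-0.1155, +0.1155, 0)
  M1 = (+0.1155, +0.1155, 0)
  M2 = (+0.1155, -0.1155, 0)
  M3 = (-0.1155, -0.1155, 0)
rvec = (0.3344, 0.0174, -0.1257), |rvec| = θ = 0.35767 rad = 20.493°
Rodrigues: sinθ=0.35009, 1−cosθ=0.06328; R = I + sinθ·[k]× + (1−cosθ)·[k]×²:
    [+0.99203 +0.12592 -0.00376]
    [-0.12016 +0.93687 -0.32840]
    [-0.03783 +0.32623 +0.94453]
t = (-0.0441, 0.1874, 1.3518) m
M0: Pc = R·M0+t = (-0.14414, +0.30949, +1.39385); u = 577.3·(-0.14414)/1.39385 + 310.8 = 251.1019, v = 586.2·(+0.30949)/1.39385 + 250.4 = 380.5582
M1: Pc = R·M1+t = (+0.08502, +0.28173, +1.38511); u = 577.3·(+0.08502)/1.38511 + 310.8 = 346.2368, v = 586.2·(+0.28173)/1.38511 + 250.4 = 369.6322
M2: Pc = R·M2+t = (+0.05594, +0.06531, +1.30975); u = 577.3·(+0.05594)/1.30975 + 310.8 = 335.4553, v = 586.2·(+0.06531)/1.30975 + 250.4 = 279.6322
M3: Pc = R·M3+t = (-0.17322, +0.09307, +1.31849); u = 577.3·(-0.17322)/1.31849 + 310.8 = 234.9543, v = 586.2·(+0.09307)/1.31849 + 250.4 = 291.7791

c0=(251.10, 380.56) c1=(346.24, 369.63) c2=(335.46, 279.63) c3=(234.95, 291.78)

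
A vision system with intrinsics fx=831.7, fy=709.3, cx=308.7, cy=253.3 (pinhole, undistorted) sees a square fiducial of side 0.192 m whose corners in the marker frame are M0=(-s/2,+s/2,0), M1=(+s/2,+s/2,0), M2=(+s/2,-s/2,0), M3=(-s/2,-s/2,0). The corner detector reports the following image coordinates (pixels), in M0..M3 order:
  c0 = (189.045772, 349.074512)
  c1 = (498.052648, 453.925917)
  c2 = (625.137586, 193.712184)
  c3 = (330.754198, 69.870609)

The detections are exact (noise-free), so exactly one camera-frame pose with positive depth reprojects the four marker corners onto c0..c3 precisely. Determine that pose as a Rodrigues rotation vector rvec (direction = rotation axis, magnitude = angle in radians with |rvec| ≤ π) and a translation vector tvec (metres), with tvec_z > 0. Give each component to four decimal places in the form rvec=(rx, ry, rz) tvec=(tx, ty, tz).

Intrinsics K: fx=831.7, fy=709.3, cx=308.7, cy=253.3
Marker side s = 0.192 m; corners in marker frame (Z=0):
  M0 = (-0.0960, +0.0960, 0)
  M1 = (+0.0960, +0.0960, 0)
  M2 = (+0.0960, -0.0960, 0)
  M3 = (-0.0960, -0.0960, 0)
Detected image corners:
  c0 = (189.045772, 349.074512) px
  c1 = (498.052648, 453.925917) px
  c2 = (625.137586, 193.712184) px
  c3 = (330.754198, 69.870609) px
Planar DLT: solve 8×8 A·h = b for H (H[2,2]=1):
  H  [+1734.73326 -729.30644 +417.00164]
  H  [+702.16585 +1382.85971 +267.86282]
  H  [+0.39849 -0.07494 +1.00000]
B = K⁻¹H; ‖b₁‖=2.152345, ‖b₂‖=2.152345; λ = 2/(‖b₁‖+‖b₂‖) = 0.464609, sign → tz>0 ⇒ λ=+0.464609
r₁ = λ·B[:,0] = (+0.90035,+0.39382,+0.18514); r₂ = λ·B[:,1] = (-0.39449,+0.91824,-0.03482)
r₃ = r₁×r₂ = (-0.18372,-0.04169,+0.98209); SVD([r₁ r₂ r₃]) → R = UVᵀ:
  R  [+0.90035 -0.39449 -0.18372]
  R  [+0.39382 +0.91824 -0.04169]
  R  [+0.18514 -0.03482 +0.98209]
t = (+0.06050, +0.00954, +0.46461) m
tr R = 2.800686; θ = arccos((tr R − 1)/2) = 0.450240 rad = 25.797°
axis k = ((R−Rᵀ)₃₂, (R−Rᵀ)₁₃, (R−Rᵀ)₂₁) / (2 sinθ) = (+0.007895, -0.423798, +0.905722)
rvec = θ·k = (+0.003555, -0.190811, +0.407792)

rvec=(0.0036, -0.1908, 0.4078) tvec=(0.0605, 0.0095, 0.4646)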